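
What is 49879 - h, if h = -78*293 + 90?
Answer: 72643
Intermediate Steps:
h = -22764 (h = -22854 + 90 = -22764)
49879 - h = 49879 - 1*(-22764) = 49879 + 22764 = 72643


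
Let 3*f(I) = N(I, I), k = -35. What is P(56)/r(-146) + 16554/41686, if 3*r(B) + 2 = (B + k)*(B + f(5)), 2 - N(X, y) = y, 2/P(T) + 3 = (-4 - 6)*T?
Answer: 123977871297/312199272445 ≈ 0.39711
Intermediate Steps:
P(T) = 2/(-3 - 10*T) (P(T) = 2/(-3 + (-4 - 6)*T) = 2/(-3 - 10*T))
N(X, y) = 2 - y
f(I) = 2/3 - I/3 (f(I) = (2 - I)/3 = 2/3 - I/3)
r(B) = -2/3 + (-1 + B)*(-35 + B)/3 (r(B) = -2/3 + ((B - 35)*(B + (2/3 - 1/3*5)))/3 = -2/3 + ((-35 + B)*(B + (2/3 - 5/3)))/3 = -2/3 + ((-35 + B)*(B - 1))/3 = -2/3 + ((-35 + B)*(-1 + B))/3 = -2/3 + ((-1 + B)*(-35 + B))/3 = -2/3 + (-1 + B)*(-35 + B)/3)
P(56)/r(-146) + 16554/41686 = (-2/(3 + 10*56))/(11 - 12*(-146) + (1/3)*(-146)**2) + 16554/41686 = (-2/(3 + 560))/(11 + 1752 + (1/3)*21316) + 16554*(1/41686) = (-2/563)/(11 + 1752 + 21316/3) + 8277/20843 = (-2*1/563)/(26605/3) + 8277/20843 = -2/563*3/26605 + 8277/20843 = -6/14978615 + 8277/20843 = 123977871297/312199272445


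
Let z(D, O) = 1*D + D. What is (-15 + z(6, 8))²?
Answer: 9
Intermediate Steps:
z(D, O) = 2*D (z(D, O) = D + D = 2*D)
(-15 + z(6, 8))² = (-15 + 2*6)² = (-15 + 12)² = (-3)² = 9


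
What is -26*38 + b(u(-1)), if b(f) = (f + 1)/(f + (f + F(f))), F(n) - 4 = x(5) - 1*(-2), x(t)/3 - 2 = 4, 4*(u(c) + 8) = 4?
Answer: -4943/5 ≈ -988.60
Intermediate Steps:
u(c) = -7 (u(c) = -8 + (¼)*4 = -8 + 1 = -7)
x(t) = 18 (x(t) = 6 + 3*4 = 6 + 12 = 18)
F(n) = 24 (F(n) = 4 + (18 - 1*(-2)) = 4 + (18 + 2) = 4 + 20 = 24)
b(f) = (1 + f)/(24 + 2*f) (b(f) = (f + 1)/(f + (f + 24)) = (1 + f)/(f + (24 + f)) = (1 + f)/(24 + 2*f))
-26*38 + b(u(-1)) = -26*38 + (1 - 7)/(2*(12 - 7)) = -988 + (½)*(-6)/5 = -988 + (½)*(⅕)*(-6) = -988 - ⅗ = -4943/5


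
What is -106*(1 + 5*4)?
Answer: -2226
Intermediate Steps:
-106*(1 + 5*4) = -106*(1 + 20) = -106*21 = -2226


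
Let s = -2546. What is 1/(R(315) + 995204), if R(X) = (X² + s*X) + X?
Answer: 1/292754 ≈ 3.4158e-6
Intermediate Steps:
R(X) = X² - 2545*X (R(X) = (X² - 2546*X) + X = X² - 2545*X)
1/(R(315) + 995204) = 1/(315*(-2545 + 315) + 995204) = 1/(315*(-2230) + 995204) = 1/(-702450 + 995204) = 1/292754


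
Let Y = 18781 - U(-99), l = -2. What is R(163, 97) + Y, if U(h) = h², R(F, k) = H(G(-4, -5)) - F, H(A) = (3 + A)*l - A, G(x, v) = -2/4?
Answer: 17625/2 ≈ 8812.5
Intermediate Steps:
G(x, v) = -½ (G(x, v) = -2*¼ = -½)
H(A) = -6 - 3*A (H(A) = (3 + A)*(-2) - A = (-6 - 2*A) - A = -6 - 3*A)
R(F, k) = -9/2 - F (R(F, k) = (-6 - 3*(-½)) - F = (-6 + 3/2) - F = -9/2 - F)
Y = 8980 (Y = 18781 - 1*(-99)² = 18781 - 1*9801 = 18781 - 9801 = 8980)
R(163, 97) + Y = (-9/2 - 1*163) + 8980 = (-9/2 - 163) + 8980 = -335/2 + 8980 = 17625/2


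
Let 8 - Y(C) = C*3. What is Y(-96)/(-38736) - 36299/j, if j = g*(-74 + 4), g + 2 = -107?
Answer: -44010517/9236115 ≈ -4.7650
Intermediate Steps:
g = -109 (g = -2 - 107 = -109)
Y(C) = 8 - 3*C (Y(C) = 8 - C*3 = 8 - 3*C)
j = 7630 (j = -109*(-74 + 4) = -109*(-70) = 7630)
Y(-96)/(-38736) - 36299/j = (8 - 3*(-96))/(-38736) - 36299/7630 = (8 + 288)*(-1/38736) - 36299*1/7630 = 296*(-1/38736) - 36299/7630 = -37/4842 - 36299/7630 = -44010517/9236115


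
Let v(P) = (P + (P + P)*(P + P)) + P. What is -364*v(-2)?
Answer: -4368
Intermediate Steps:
v(P) = 2*P + 4*P**2 (v(P) = (P + (2*P)*(2*P)) + P = (P + 4*P**2) + P = 2*P + 4*P**2)
-364*v(-2) = -728*(-2)*(1 + 2*(-2)) = -728*(-2)*(1 - 4) = -728*(-2)*(-3) = -364*12 = -4368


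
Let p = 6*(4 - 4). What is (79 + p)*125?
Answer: 9875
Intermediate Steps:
p = 0 (p = 6*0 = 0)
(79 + p)*125 = (79 + 0)*125 = 79*125 = 9875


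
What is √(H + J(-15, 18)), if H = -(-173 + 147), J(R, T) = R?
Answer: √11 ≈ 3.3166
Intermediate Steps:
H = 26 (H = -1*(-26) = 26)
√(H + J(-15, 18)) = √(26 - 15) = √11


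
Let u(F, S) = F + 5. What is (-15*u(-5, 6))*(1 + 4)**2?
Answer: 0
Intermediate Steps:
u(F, S) = 5 + F
(-15*u(-5, 6))*(1 + 4)**2 = (-15*(5 - 5))*(1 + 4)**2 = -15*0*5**2 = 0*25 = 0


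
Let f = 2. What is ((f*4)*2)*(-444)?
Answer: -7104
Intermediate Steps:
((f*4)*2)*(-444) = ((2*4)*2)*(-444) = (8*2)*(-444) = 16*(-444) = -7104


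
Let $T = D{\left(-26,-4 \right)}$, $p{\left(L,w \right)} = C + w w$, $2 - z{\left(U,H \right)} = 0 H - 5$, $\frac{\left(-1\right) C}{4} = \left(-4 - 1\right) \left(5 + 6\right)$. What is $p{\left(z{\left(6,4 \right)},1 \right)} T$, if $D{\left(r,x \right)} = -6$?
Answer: $-1326$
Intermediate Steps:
$C = 220$ ($C = - 4 \left(-4 - 1\right) \left(5 + 6\right) = - 4 \left(\left(-5\right) 11\right) = \left(-4\right) \left(-55\right) = 220$)
$z{\left(U,H \right)} = 7$ ($z{\left(U,H \right)} = 2 - \left(0 H - 5\right) = 2 - \left(0 - 5\right) = 2 - -5 = 2 + 5 = 7$)
$p{\left(L,w \right)} = 220 + w^{2}$ ($p{\left(L,w \right)} = 220 + w w = 220 + w^{2}$)
$T = -6$
$p{\left(z{\left(6,4 \right)},1 \right)} T = \left(220 + 1^{2}\right) \left(-6\right) = \left(220 + 1\right) \left(-6\right) = 221 \left(-6\right) = -1326$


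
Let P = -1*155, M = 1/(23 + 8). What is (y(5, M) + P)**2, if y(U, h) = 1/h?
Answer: 15376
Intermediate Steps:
M = 1/31 ≈ 0.032258
P = -155
(y(5, M) + P)**2 = (1/(1/31) - 155)**2 = (31 - 155)**2 = (-124)**2 = 15376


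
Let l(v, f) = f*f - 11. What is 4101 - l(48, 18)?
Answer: 3788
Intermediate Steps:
l(v, f) = -11 + f² (l(v, f) = f² - 11 = -11 + f²)
4101 - l(48, 18) = 4101 - (-11 + 18²) = 4101 - (-11 + 324) = 4101 - 1*313 = 4101 - 313 = 3788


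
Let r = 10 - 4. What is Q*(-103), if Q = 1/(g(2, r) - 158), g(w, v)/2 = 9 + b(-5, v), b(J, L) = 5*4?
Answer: 103/100 ≈ 1.0300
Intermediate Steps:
b(J, L) = 20
r = 6
g(w, v) = 58 (g(w, v) = 2*(9 + 20) = 2*29 = 58)
Q = -1/100 (Q = 1/(58 - 158) = 1/(-100) = -1/100 ≈ -0.010000)
Q*(-103) = -1/100*(-103) = 103/100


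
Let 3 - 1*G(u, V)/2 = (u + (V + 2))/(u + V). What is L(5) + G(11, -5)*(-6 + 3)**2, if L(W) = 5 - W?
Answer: 30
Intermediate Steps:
G(u, V) = 6 - 2*(2 + V + u)/(V + u) (G(u, V) = 6 - 2*(u + (V + 2))/(u + V) = 6 - 2*(u + (2 + V))/(V + u) = 6 - 2*(2 + V + u)/(V + u))
L(5) + G(11, -5)*(-6 + 3)**2 = (5 - 1*5) + (4*(-1 - 5 + 11)/(-5 + 11))*(-6 + 3)**2 = (5 - 5) + (4*5/6)*(-3)**2 = 0 + (4*(1/6)*5)*9 = 0 + (10/3)*9 = 0 + 30 = 30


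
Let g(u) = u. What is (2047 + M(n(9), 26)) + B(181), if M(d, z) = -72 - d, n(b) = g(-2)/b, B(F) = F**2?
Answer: 312626/9 ≈ 34736.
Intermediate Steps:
n(b) = -2/b
(2047 + M(n(9), 26)) + B(181) = (2047 + (-72 - (-2)/9)) + 181**2 = (2047 + (-72 - (-2)/9)) + 32761 = (2047 + (-72 - 1*(-2/9))) + 32761 = (2047 + (-72 + 2/9)) + 32761 = (2047 - 646/9) + 32761 = 17777/9 + 32761 = 312626/9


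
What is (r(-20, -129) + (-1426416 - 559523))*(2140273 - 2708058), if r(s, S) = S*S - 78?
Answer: 1118182152160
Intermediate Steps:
r(s, S) = -78 + S² (r(s, S) = S² - 78 = -78 + S²)
(r(-20, -129) + (-1426416 - 559523))*(2140273 - 2708058) = ((-78 + (-129)²) + (-1426416 - 559523))*(2140273 - 2708058) = ((-78 + 16641) - 1985939)*(-567785) = (16563 - 1985939)*(-567785) = -1969376*(-567785) = 1118182152160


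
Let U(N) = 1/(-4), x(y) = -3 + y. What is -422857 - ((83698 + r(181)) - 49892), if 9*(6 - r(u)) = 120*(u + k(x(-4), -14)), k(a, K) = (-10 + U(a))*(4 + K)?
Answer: -452889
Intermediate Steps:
U(N) = -¼
k(a, K) = -41 - 41*K/4 (k(a, K) = (-10 - ¼)*(4 + K) = -41*(4 + K)/4 = -41 - 41*K/4)
r(u) = -4082/3 - 40*u/3 (r(u) = 6 - 40*(u + (-41 - 41/4*(-14)))/3 = 6 - 40*(u + (-41 + 287/2))/3 = 6 - 40*(u + 205/2)/3 = 6 - 40*(205/2 + u)/3 = 6 - (12300 + 120*u)/9 = 6 + (-4100/3 - 40*u/3) = -4082/3 - 40*u/3)
-422857 - ((83698 + r(181)) - 49892) = -422857 - ((83698 + (-4082/3 - 40/3*181)) - 49892) = -422857 - ((83698 + (-4082/3 - 7240/3)) - 49892) = -422857 - ((83698 - 3774) - 49892) = -422857 - (79924 - 49892) = -422857 - 1*30032 = -422857 - 30032 = -452889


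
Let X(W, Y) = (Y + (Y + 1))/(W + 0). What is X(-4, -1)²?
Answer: 1/16 ≈ 0.062500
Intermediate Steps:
X(W, Y) = (1 + 2*Y)/W (X(W, Y) = (Y + (1 + Y))/W = (1 + 2*Y)/W)
X(-4, -1)² = ((1 + 2*(-1))/(-4))² = (-(1 - 2)/4)² = (-¼*(-1))² = (¼)² = 1/16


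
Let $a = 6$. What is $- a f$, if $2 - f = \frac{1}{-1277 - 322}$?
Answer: $- \frac{6398}{533} \approx -12.004$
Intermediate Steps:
$f = \frac{3199}{1599}$ ($f = 2 - \frac{1}{-1277 - 322} = 2 - \frac{1}{-1599} = 2 - - \frac{1}{1599} = 2 + \frac{1}{1599} = \frac{3199}{1599} \approx 2.0006$)
$- a f = \left(-1\right) 6 \cdot \frac{3199}{1599} = \left(-6\right) \frac{3199}{1599} = - \frac{6398}{533}$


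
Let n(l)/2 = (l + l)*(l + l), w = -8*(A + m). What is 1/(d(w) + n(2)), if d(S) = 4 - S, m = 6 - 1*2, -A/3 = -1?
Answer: 1/92 ≈ 0.010870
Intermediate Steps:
A = 3 (A = -3*(-1) = 3)
m = 4 (m = 6 - 2 = 4)
w = -56 (w = -8*(3 + 4) = -8*7 = -56)
n(l) = 8*l² (n(l) = 2*((l + l)*(l + l)) = 2*((2*l)*(2*l)) = 2*(4*l²) = 8*l²)
1/(d(w) + n(2)) = 1/((4 - 1*(-56)) + 8*2²) = 1/((4 + 56) + 8*4) = 1/(60 + 32) = 1/92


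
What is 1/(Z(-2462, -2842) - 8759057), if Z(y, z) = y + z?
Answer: -1/8764361 ≈ -1.1410e-7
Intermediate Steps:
1/(Z(-2462, -2842) - 8759057) = 1/((-2462 - 2842) - 8759057) = 1/(-5304 - 8759057) = 1/(-8764361) = -1/8764361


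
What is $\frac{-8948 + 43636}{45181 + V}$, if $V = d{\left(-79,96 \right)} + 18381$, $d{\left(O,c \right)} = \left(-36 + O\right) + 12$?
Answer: $\frac{34688}{63459} \approx 0.54662$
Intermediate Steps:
$d{\left(O,c \right)} = -24 + O$
$V = 18278$ ($V = \left(-24 - 79\right) + 18381 = -103 + 18381 = 18278$)
$\frac{-8948 + 43636}{45181 + V} = \frac{-8948 + 43636}{45181 + 18278} = \frac{34688}{63459}$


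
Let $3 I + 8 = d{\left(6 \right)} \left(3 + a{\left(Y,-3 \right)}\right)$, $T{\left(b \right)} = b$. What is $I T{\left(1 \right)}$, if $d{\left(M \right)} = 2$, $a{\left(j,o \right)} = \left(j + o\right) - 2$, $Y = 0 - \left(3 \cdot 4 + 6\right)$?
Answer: $-16$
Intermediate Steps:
$Y = -18$ ($Y = 0 - \left(12 + 6\right) = 0 - 18 = -18$)
$a{\left(j,o \right)} = -2 + j + o$
$I = -16$ ($I = - \frac{8}{3} + \frac{2 \left(3 - 23\right)}{3} = - \frac{8}{3} + \frac{2 \left(-20\right)}{3} = - \frac{8}{3} + \frac{1}{3} \left(-40\right) = - \frac{8}{3} - \frac{40}{3} = -16$)
$I T{\left(1 \right)} = \left(-16\right) 1 = -16$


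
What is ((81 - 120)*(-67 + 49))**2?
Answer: 492804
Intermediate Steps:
((81 - 120)*(-67 + 49))**2 = (-39*(-18))**2 = 702**2 = 492804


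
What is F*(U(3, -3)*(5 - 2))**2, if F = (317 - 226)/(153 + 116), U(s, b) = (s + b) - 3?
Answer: 7371/269 ≈ 27.401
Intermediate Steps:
U(s, b) = -3 + b + s (U(s, b) = (b + s) - 3 = -3 + b + s)
F = 91/269 ≈ 0.33829
F*(U(3, -3)*(5 - 2))**2 = 91*((-3 - 3 + 3)*(5 - 2))**2/269 = 91*(-3*3)**2/269 = (91/269)*(-9)**2 = (91/269)*81 = 7371/269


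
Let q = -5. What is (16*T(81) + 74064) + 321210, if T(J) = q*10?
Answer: 394474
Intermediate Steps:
T(J) = -50 (T(J) = -5*10 = -50)
(16*T(81) + 74064) + 321210 = (16*(-50) + 74064) + 321210 = (-800 + 74064) + 321210 = 73264 + 321210 = 394474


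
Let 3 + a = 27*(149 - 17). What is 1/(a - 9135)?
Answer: -1/5574 ≈ -0.00017940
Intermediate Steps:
a = 3561 (a = -3 + 27*(149 - 17) = -3 + 27*132 = -3 + 3564 = 3561)
1/(a - 9135) = 1/(3561 - 9135) = 1/(-5574) = -1/5574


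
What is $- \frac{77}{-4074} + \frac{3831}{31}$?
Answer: $\frac{2229983}{18042} \approx 123.6$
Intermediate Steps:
$- \frac{77}{-4074} + \frac{3831}{31} = \left(-77\right) \left(- \frac{1}{4074}\right) + 3831 \cdot \frac{1}{31} = \frac{11}{582} + \frac{3831}{31} = \frac{2229983}{18042}$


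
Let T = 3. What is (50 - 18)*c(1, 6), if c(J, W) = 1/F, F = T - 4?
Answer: -32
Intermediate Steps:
F = -1 (F = 3 - 4 = -1)
c(J, W) = -1 (c(J, W) = 1/(-1) = -1)
(50 - 18)*c(1, 6) = (50 - 18)*(-1) = 32*(-1) = -32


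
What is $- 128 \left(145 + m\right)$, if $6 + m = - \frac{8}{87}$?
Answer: $- \frac{1546880}{87} \approx -17780.0$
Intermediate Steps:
$m = - \frac{530}{87}$ ($m = -6 - \frac{8}{87} = - \frac{530}{87} \approx -6.092$)
$- 128 \left(145 + m\right) = - 128 \left(145 - \frac{530}{87}\right) = \left(-128\right) \frac{12085}{87} = - \frac{1546880}{87}$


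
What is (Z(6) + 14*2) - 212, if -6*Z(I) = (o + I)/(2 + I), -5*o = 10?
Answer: -2209/12 ≈ -184.08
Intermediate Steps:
o = -2 (o = -⅕*10 = -2)
Z(I) = -(-2 + I)/(6*(2 + I))
(Z(6) + 14*2) - 212 = ((2 - 1*6)/(6*(2 + 6)) + 14*2) - 212 = ((⅙)*(2 - 6)/8 + 28) - 212 = ((⅙)*(⅛)*(-4) + 28) - 212 = (-1/12 + 28) - 212 = 335/12 - 212 = -2209/12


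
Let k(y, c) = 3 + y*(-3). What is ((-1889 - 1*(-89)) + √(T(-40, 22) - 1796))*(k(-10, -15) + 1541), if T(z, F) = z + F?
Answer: -2833200 + 1574*I*√1814 ≈ -2.8332e+6 + 67038.0*I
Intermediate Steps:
T(z, F) = F + z
k(y, c) = 3 - 3*y
((-1889 - 1*(-89)) + √(T(-40, 22) - 1796))*(k(-10, -15) + 1541) = ((-1889 - 1*(-89)) + √((22 - 40) - 1796))*((3 - 3*(-10)) + 1541) = ((-1889 + 89) + √(-18 - 1796))*((3 + 30) + 1541) = (-1800 + √(-1814))*(33 + 1541) = (-1800 + I*√1814)*1574 = -2833200 + 1574*I*√1814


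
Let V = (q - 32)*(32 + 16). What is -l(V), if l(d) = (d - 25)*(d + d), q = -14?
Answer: -9860928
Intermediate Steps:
V = -2208 (V = (-14 - 32)*(32 + 16) = -46*48 = -2208)
l(d) = 2*d*(-25 + d) (l(d) = (-25 + d)*(2*d) = 2*d*(-25 + d))
-l(V) = -2*(-2208)*(-25 - 2208) = -2*(-2208)*(-2233) = -1*9860928 = -9860928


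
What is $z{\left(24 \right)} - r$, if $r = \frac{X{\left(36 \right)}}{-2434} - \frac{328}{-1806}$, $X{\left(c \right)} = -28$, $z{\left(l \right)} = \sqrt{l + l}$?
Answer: $- \frac{212230}{1098951} + 4 \sqrt{3} \approx 6.7351$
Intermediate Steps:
$z{\left(l \right)} = \sqrt{2} \sqrt{l}$ ($z{\left(l \right)} = \sqrt{2 l} = \sqrt{2} \sqrt{l}$)
$r = \frac{212230}{1098951}$ ($r = - \frac{28}{-2434} - \frac{328}{-1806} = \left(-28\right) \left(- \frac{1}{2434}\right) - - \frac{164}{903} = \frac{14}{1217} + \frac{164}{903} = \frac{212230}{1098951} \approx 0.19312$)
$z{\left(24 \right)} - r = \sqrt{2} \sqrt{24} - \frac{212230}{1098951} = \sqrt{2} \cdot 2 \sqrt{6} - \frac{212230}{1098951} = 4 \sqrt{3} - \frac{212230}{1098951} = - \frac{212230}{1098951} + 4 \sqrt{3}$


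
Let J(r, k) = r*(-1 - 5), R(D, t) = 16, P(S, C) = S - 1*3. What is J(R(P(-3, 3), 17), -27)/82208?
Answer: -3/2569 ≈ -0.0011678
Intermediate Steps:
P(S, C) = -3 + S (P(S, C) = S - 3 = -3 + S)
J(r, k) = -6*r (J(r, k) = r*(-6) = -6*r)
J(R(P(-3, 3), 17), -27)/82208 = -6*16/82208 = -96*1/82208 = -3/2569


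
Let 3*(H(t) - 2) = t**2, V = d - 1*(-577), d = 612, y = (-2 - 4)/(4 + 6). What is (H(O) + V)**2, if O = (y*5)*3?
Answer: 1483524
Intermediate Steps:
y = -3/5 (y = -6/10 = -6*1/10 = -3/5 ≈ -0.60000)
O = -9 (O = -3/5*5*3 = -3*3 = -9)
V = 1189 (V = 612 - 1*(-577) = 612 + 577 = 1189)
H(t) = 2 + t**2/3
(H(O) + V)**2 = ((2 + (1/3)*(-9)**2) + 1189)**2 = ((2 + (1/3)*81) + 1189)**2 = ((2 + 27) + 1189)**2 = (29 + 1189)**2 = 1218**2 = 1483524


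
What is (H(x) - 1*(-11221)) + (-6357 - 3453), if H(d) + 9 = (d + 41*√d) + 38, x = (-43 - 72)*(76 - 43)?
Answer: -2355 + 41*I*√3795 ≈ -2355.0 + 2525.7*I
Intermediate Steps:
x = -3795 (x = -115*33 = -3795)
H(d) = 29 + d + 41*√d (H(d) = -9 + ((d + 41*√d) + 38) = -9 + (38 + d + 41*√d) = 29 + d + 41*√d)
(H(x) - 1*(-11221)) + (-6357 - 3453) = ((29 - 3795 + 41*√(-3795)) - 1*(-11221)) + (-6357 - 3453) = ((29 - 3795 + 41*(I*√3795)) + 11221) - 9810 = ((29 - 3795 + 41*I*√3795) + 11221) - 9810 = ((-3766 + 41*I*√3795) + 11221) - 9810 = (7455 + 41*I*√3795) - 9810 = -2355 + 41*I*√3795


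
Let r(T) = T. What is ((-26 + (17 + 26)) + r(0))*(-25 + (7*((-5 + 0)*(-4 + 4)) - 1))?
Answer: -442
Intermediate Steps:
((-26 + (17 + 26)) + r(0))*(-25 + (7*((-5 + 0)*(-4 + 4)) - 1)) = ((-26 + (17 + 26)) + 0)*(-25 + (7*((-5 + 0)*(-4 + 4)) - 1)) = ((-26 + 43) + 0)*(-25 + (7*(-5*0) - 1)) = (17 + 0)*(-25 + (7*0 - 1)) = 17*(-25 + (0 - 1)) = 17*(-25 - 1) = 17*(-26) = -442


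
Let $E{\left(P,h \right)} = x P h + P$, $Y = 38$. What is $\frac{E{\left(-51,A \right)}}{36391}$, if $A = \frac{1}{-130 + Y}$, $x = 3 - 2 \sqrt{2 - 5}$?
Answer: $- \frac{4539}{3347972} - \frac{51 i \sqrt{3}}{1673986} \approx -0.0013557 - 5.2769 \cdot 10^{-5} i$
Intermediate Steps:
$x = 3 - 2 i \sqrt{3}$ ($x = 3 - 2 \sqrt{-3} = 3 - 2 i \sqrt{3} \approx 3.0 - 3.4641 i$)
$A = - \frac{1}{92}$ ($A = \frac{1}{-130 + 38} = \frac{1}{-92} = - \frac{1}{92} \approx -0.01087$)
$E{\left(P,h \right)} = P + P h \left(3 - 2 i \sqrt{3}\right)$ ($E{\left(P,h \right)} = \left(3 - 2 i \sqrt{3}\right) P h + P = P \left(3 - 2 i \sqrt{3}\right) h + P = P h \left(3 - 2 i \sqrt{3}\right) + P = P + P h \left(3 - 2 i \sqrt{3}\right)$)
$\frac{E{\left(-51,A \right)}}{36391} = \frac{\left(-51\right) \left(1 - \frac{3 - 2 i \sqrt{3}}{92}\right)}{36391} = - 51 \left(1 - \left(\frac{3}{92} - \frac{i \sqrt{3}}{46}\right)\right) \frac{1}{36391} = - 51 \left(\frac{89}{92} + \frac{i \sqrt{3}}{46}\right) \frac{1}{36391} = \left(- \frac{4539}{92} - \frac{51 i \sqrt{3}}{46}\right) \frac{1}{36391} = - \frac{4539}{3347972} - \frac{51 i \sqrt{3}}{1673986}$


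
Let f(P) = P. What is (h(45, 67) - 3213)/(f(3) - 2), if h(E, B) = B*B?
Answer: 1276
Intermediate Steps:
h(E, B) = B**2
(h(45, 67) - 3213)/(f(3) - 2) = (67**2 - 3213)/(3 - 2) = (4489 - 3213)/1 = 1276*1 = 1276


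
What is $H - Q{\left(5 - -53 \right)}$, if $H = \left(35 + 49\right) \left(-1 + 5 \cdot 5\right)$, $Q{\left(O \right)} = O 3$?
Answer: $1842$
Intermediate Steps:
$Q{\left(O \right)} = 3 O$
$H = 2016$ ($H = 84 \left(-1 + 25\right) = 84 \cdot 24 = 2016$)
$H - Q{\left(5 - -53 \right)} = 2016 - 3 \left(5 - -53\right) = 2016 - 3 \left(5 + 53\right) = 2016 - 3 \cdot 58 = 2016 - 174 = 1842$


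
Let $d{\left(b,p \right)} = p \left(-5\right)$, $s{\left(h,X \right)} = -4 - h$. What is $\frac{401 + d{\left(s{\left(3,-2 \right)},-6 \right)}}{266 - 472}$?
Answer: $- \frac{431}{206} \approx -2.0922$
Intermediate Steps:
$d{\left(b,p \right)} = - 5 p$
$\frac{401 + d{\left(s{\left(3,-2 \right)},-6 \right)}}{266 - 472} = \frac{401 - -30}{266 - 472} = \frac{401 + 30}{-206} = 431 \left(- \frac{1}{206}\right) = - \frac{431}{206}$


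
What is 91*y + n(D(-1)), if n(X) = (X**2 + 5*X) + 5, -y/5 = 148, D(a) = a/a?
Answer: -67329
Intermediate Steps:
D(a) = 1
y = -740 (y = -5*148 = -740)
n(X) = 5 + X**2 + 5*X
91*y + n(D(-1)) = 91*(-740) + (5 + 1**2 + 5*1) = -67340 + (5 + 1 + 5) = -67340 + 11 = -67329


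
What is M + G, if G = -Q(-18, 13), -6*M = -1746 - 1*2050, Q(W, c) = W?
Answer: 1952/3 ≈ 650.67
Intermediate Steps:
M = 1898/3 (M = -(-1746 - 1*2050)/6 = -(-1746 - 2050)/6 = -⅙*(-3796) = 1898/3 ≈ 632.67)
G = 18 (G = -1*(-18) = 18)
M + G = 1898/3 + 18 = 1952/3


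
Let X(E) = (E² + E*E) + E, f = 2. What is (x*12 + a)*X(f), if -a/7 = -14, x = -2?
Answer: 740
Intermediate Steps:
a = 98 (a = -7*(-14) = 98)
X(E) = E + 2*E² (X(E) = (E² + E²) + E = 2*E² + E = E + 2*E²)
(x*12 + a)*X(f) = (-2*12 + 98)*(2*(1 + 2*2)) = (-24 + 98)*(2*(1 + 4)) = 74*(2*5) = 74*10 = 740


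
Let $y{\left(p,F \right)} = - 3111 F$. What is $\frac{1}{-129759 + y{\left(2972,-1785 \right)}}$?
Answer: $\frac{1}{5423376} \approx 1.8439 \cdot 10^{-7}$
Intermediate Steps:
$\frac{1}{-129759 + y{\left(2972,-1785 \right)}} = \frac{1}{-129759 - -5553135} = \frac{1}{-129759 + 5553135} = \frac{1}{5423376}$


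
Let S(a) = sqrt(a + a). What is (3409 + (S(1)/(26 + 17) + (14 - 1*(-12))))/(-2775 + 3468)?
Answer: 1145/231 + sqrt(2)/29799 ≈ 4.9568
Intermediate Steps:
S(a) = sqrt(2)*sqrt(a) (S(a) = sqrt(2*a) = sqrt(2)*sqrt(a))
(3409 + (S(1)/(26 + 17) + (14 - 1*(-12))))/(-2775 + 3468) = (3409 + ((sqrt(2)*sqrt(1))/(26 + 17) + (14 - 1*(-12))))/(-2775 + 3468) = (3409 + ((sqrt(2)*1)/43 + (14 + 12)))/693 = (3409 + (sqrt(2)*(1/43) + 26))*(1/693) = (3409 + (sqrt(2)/43 + 26))*(1/693) = (3409 + (26 + sqrt(2)/43))*(1/693) = (3435 + sqrt(2)/43)*(1/693) = 1145/231 + sqrt(2)/29799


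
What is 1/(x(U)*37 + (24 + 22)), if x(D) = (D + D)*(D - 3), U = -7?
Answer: 1/5226 ≈ 0.00019135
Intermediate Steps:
x(D) = 2*D*(-3 + D) (x(D) = (2*D)*(-3 + D) = 2*D*(-3 + D))
1/(x(U)*37 + (24 + 22)) = 1/((2*(-7)*(-3 - 7))*37 + (24 + 22)) = 1/((2*(-7)*(-10))*37 + 46) = 1/(140*37 + 46) = 1/(5180 + 46) = 1/5226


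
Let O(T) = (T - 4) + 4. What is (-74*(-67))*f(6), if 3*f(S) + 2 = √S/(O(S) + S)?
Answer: -9916/3 + 2479*√6/18 ≈ -2968.0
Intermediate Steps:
O(T) = T (O(T) = (-4 + T) + 4 = T)
f(S) = -⅔ + 1/(6*√S) (f(S) = -⅔ + (√S/(S + S))/3 = -⅔ + (√S/((2*S)))/3 = -⅔ + ((1/(2*S))*√S)/3 = -⅔ + (1/(2*√S))/3 = -⅔ + 1/(6*√S))
(-74*(-67))*f(6) = (-74*(-67))*((⅙)*(√6 - 4*6)/6) = 4958*((⅙)*(⅙)*(√6 - 24)) = 4958*((⅙)*(⅙)*(-24 + √6)) = 4958*(-⅔ + √6/36) = -9916/3 + 2479*√6/18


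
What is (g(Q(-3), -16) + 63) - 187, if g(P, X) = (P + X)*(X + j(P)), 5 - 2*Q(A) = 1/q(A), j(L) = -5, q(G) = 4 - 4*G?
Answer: 5125/32 ≈ 160.16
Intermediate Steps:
Q(A) = 5/2 - 1/(2*(4 - 4*A))
g(P, X) = (-5 + X)*(P + X) (g(P, X) = (P + X)*(X - 5) = (P + X)*(-5 + X) = (-5 + X)*(P + X))
(g(Q(-3), -16) + 63) - 187 = (((-16)² - 5*(-19 + 20*(-3))/(8*(-1 - 3)) - 5*(-16) + ((-19 + 20*(-3))/(8*(-1 - 3)))*(-16)) + 63) - 187 = ((256 - 5*(-19 - 60)/(8*(-4)) + 80 + ((⅛)*(-19 - 60)/(-4))*(-16)) + 63) - 187 = ((256 - 5*(-1)*(-79)/(8*4) + 80 + ((⅛)*(-¼)*(-79))*(-16)) + 63) - 187 = ((256 - 5*79/32 + 80 + (79/32)*(-16)) + 63) - 187 = ((256 - 395/32 + 80 - 79/2) + 63) - 187 = (9093/32 + 63) - 187 = 11109/32 - 187 = 5125/32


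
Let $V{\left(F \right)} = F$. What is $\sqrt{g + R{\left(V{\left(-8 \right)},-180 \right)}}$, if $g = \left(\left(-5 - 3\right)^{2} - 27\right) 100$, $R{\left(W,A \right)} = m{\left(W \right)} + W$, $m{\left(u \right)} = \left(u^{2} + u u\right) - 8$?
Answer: $2 \sqrt{953} \approx 61.741$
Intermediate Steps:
$m{\left(u \right)} = -8 + 2 u^{2}$ ($m{\left(u \right)} = \left(u^{2} + u^{2}\right) - 8 = 2 u^{2} - 8 = -8 + 2 u^{2}$)
$R{\left(W,A \right)} = -8 + W + 2 W^{2}$ ($R{\left(W,A \right)} = \left(-8 + 2 W^{2}\right) + W = -8 + W + 2 W^{2}$)
$g = 3700$ ($g = \left(\left(-8\right)^{2} - 27\right) 100 = \left(64 - 27\right) 100 = 37 \cdot 100 = 3700$)
$\sqrt{g + R{\left(V{\left(-8 \right)},-180 \right)}} = \sqrt{3700 - \left(16 - 128\right)} = \sqrt{3700 - -112} = \sqrt{3700 + 112} = \sqrt{3812} = 2 \sqrt{953}$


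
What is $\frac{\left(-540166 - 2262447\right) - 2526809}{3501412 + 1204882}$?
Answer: $- \frac{2664711}{2353147} \approx -1.1324$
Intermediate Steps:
$\frac{\left(-540166 - 2262447\right) - 2526809}{3501412 + 1204882} = \frac{-2802613 - 2526809}{4706294} = \left(-5329422\right) \frac{1}{4706294} = - \frac{2664711}{2353147}$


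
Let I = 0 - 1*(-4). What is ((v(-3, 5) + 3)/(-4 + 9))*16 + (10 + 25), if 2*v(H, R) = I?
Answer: 51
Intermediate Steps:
I = 4 (I = 0 + 4 = 4)
v(H, R) = 2 (v(H, R) = (1/2)*4 = 2)
((v(-3, 5) + 3)/(-4 + 9))*16 + (10 + 25) = ((2 + 3)/(-4 + 9))*16 + (10 + 25) = (5/5)*16 + 35 = (5*(1/5))*16 + 35 = 1*16 + 35 = 16 + 35 = 51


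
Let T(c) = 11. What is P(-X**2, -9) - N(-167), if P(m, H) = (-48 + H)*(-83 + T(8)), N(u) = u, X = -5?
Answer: 4271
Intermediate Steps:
P(m, H) = 3456 - 72*H (P(m, H) = (-48 + H)*(-83 + 11) = (-48 + H)*(-72) = 3456 - 72*H)
P(-X**2, -9) - N(-167) = (3456 - 72*(-9)) - 1*(-167) = (3456 + 648) + 167 = 4104 + 167 = 4271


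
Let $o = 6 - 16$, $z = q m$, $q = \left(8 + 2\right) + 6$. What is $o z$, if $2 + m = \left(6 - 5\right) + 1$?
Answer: $0$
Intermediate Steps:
$q = 16$ ($q = 10 + 6 = 16$)
$m = 0$ ($m = -2 + \left(\left(6 - 5\right) + 1\right) = -2 + \left(1 + 1\right) = -2 + 2 = 0$)
$z = 0$ ($z = 16 \cdot 0 = 0$)
$o = -10$ ($o = 6 - 16 = -10$)
$o z = \left(-10\right) 0 = 0$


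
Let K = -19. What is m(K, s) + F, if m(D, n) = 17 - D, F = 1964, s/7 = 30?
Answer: 2000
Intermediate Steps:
s = 210 (s = 7*30 = 210)
m(K, s) + F = (17 - 1*(-19)) + 1964 = (17 + 19) + 1964 = 36 + 1964 = 2000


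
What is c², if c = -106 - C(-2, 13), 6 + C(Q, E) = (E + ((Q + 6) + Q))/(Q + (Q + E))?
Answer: 93025/9 ≈ 10336.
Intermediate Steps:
C(Q, E) = -6 + (6 + E + 2*Q)/(E + 2*Q) (C(Q, E) = -6 + (E + ((Q + 6) + Q))/(Q + (Q + E)) = -6 + (E + ((6 + Q) + Q))/(Q + (E + Q)) = -6 + (E + (6 + 2*Q))/(E + 2*Q) = -6 + (6 + E + 2*Q)/(E + 2*Q))
c = -305/3 (c = -106 - (6 - 10*(-2) - 5*13)/(13 + 2*(-2)) = -106 - (6 + 20 - 65)/(13 - 4) = -106 - (-39)/9 = -106 - 1*(-13/3) = -106 + 13/3 = -305/3 ≈ -101.67)
c² = (-305/3)² = 93025/9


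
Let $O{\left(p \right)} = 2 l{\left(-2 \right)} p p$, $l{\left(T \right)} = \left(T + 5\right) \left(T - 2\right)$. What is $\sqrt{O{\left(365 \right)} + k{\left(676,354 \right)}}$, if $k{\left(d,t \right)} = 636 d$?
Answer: $102 i \sqrt{266} \approx 1663.6 i$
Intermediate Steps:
$l{\left(T \right)} = \left(-2 + T\right) \left(5 + T\right)$ ($l{\left(T \right)} = \left(5 + T\right) \left(-2 + T\right) = \left(-2 + T\right) \left(5 + T\right)$)
$O{\left(p \right)} = - 24 p^{2}$ ($O{\left(p \right)} = 2 \left(-10 + \left(-2\right)^{2} + 3 \left(-2\right)\right) p p = 2 \left(-10 + 4 - 6\right) p p = 2 \left(-12\right) p p = - 24 p p = - 24 p^{2}$)
$\sqrt{O{\left(365 \right)} + k{\left(676,354 \right)}} = \sqrt{- 24 \cdot 365^{2} + 636 \cdot 676} = \sqrt{\left(-24\right) 133225 + 429936} = \sqrt{-3197400 + 429936} = \sqrt{-2767464} = 102 i \sqrt{266}$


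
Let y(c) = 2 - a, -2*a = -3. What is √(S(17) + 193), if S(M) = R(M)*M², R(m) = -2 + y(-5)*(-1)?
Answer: I*√2118/2 ≈ 23.011*I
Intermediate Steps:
a = 3/2 (a = -½*(-3) = 3/2 ≈ 1.5000)
y(c) = ½ (y(c) = 2 - 1*3/2 = 2 - 3/2 = ½)
R(m) = -5/2 (R(m) = -2 + (½)*(-1) = -2 - ½ = -5/2)
S(M) = -5*M²/2
√(S(17) + 193) = √(-5/2*17² + 193) = √(-5/2*289 + 193) = √(-1445/2 + 193) = √(-1059/2) = I*√2118/2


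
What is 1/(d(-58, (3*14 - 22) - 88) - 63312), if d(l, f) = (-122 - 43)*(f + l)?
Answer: -1/42522 ≈ -2.3517e-5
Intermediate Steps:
d(l, f) = -165*f - 165*l (d(l, f) = -165*(f + l) = -165*f - 165*l)
1/(d(-58, (3*14 - 22) - 88) - 63312) = 1/((-165*((3*14 - 22) - 88) - 165*(-58)) - 63312) = 1/((-165*((42 - 22) - 88) + 9570) - 63312) = 1/((-165*(20 - 88) + 9570) - 63312) = 1/((-165*(-68) + 9570) - 63312) = 1/((11220 + 9570) - 63312) = 1/(20790 - 63312) = 1/(-42522) = -1/42522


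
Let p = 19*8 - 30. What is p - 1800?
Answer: -1678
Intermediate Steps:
p = 122 (p = 152 - 30 = 122)
p - 1800 = 122 - 1800 = -1678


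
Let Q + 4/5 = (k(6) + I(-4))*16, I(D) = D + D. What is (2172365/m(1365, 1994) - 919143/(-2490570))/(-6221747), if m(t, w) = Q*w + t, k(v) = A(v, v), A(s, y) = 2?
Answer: 2907927489833/1649897389959801010 ≈ 1.7625e-6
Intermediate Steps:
k(v) = 2
I(D) = 2*D
Q = -484/5 (Q = -⅘ + (2 + 2*(-4))*16 = -⅘ + (2 - 8)*16 = -⅘ - 6*16 = -⅘ - 96 = -484/5 ≈ -96.800)
m(t, w) = t - 484*w/5 (m(t, w) = -484*w/5 + t = t - 484*w/5)
(2172365/m(1365, 1994) - 919143/(-2490570))/(-6221747) = (2172365/(1365 - 484/5*1994) - 919143/(-2490570))/(-6221747) = (2172365/(1365 - 965096/5) - 919143*(-1/2490570))*(-1/6221747) = (2172365/(-958271/5) + 102127/276730)*(-1/6221747) = (2172365*(-5/958271) + 102127/276730)*(-1/6221747) = (-10861825/958271 + 102127/276730)*(-1/6221747) = -2907927489833/265182333830*(-1/6221747) = 2907927489833/1649897389959801010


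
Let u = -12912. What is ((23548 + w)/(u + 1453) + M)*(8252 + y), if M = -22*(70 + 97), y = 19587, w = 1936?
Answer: -167534505450/1637 ≈ -1.0234e+8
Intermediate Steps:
M = -3674 (M = -22*167 = -3674)
((23548 + w)/(u + 1453) + M)*(8252 + y) = ((23548 + 1936)/(-12912 + 1453) - 3674)*(8252 + 19587) = (25484/(-11459) - 3674)*27839 = (25484*(-1/11459) - 3674)*27839 = (-25484/11459 - 3674)*27839 = -42125850/11459*27839 = -167534505450/1637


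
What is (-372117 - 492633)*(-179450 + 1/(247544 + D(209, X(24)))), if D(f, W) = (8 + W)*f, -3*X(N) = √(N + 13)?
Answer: 7885594565884027603500/50815992337 - 49290750*√37/50815992337 ≈ 1.5518e+11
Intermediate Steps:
X(N) = -√(13 + N)/3 (X(N) = -√(N + 13)/3 = -√(13 + N)/3)
D(f, W) = f*(8 + W)
(-372117 - 492633)*(-179450 + 1/(247544 + D(209, X(24)))) = (-372117 - 492633)*(-179450 + 1/(247544 + 209*(8 - √(13 + 24)/3))) = -864750*(-179450 + 1/(247544 + 209*(8 - √37/3))) = -864750*(-179450 + 1/(247544 + (1672 - 209*√37/3))) = -864750*(-179450 + 1/(249216 - 209*√37/3)) = 155179387500 - 864750/(249216 - 209*√37/3)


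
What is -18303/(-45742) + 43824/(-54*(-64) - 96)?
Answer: 10760914/800485 ≈ 13.443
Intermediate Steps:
-18303/(-45742) + 43824/(-54*(-64) - 96) = -18303*(-1/45742) + 43824/(3456 - 96) = 18303/45742 + 43824/3360 = 18303/45742 + 43824*(1/3360) = 18303/45742 + 913/70 = 10760914/800485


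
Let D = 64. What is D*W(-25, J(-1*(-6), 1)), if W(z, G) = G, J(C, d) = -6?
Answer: -384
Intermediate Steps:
D*W(-25, J(-1*(-6), 1)) = 64*(-6) = -384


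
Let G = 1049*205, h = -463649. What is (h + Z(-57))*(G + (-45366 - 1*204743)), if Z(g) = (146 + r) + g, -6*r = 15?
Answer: 16254355500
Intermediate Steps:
r = -5/2 (r = -1/6*15 = -5/2 ≈ -2.5000)
Z(g) = 287/2 + g (Z(g) = (146 - 5/2) + g = 287/2 + g)
G = 215045
(h + Z(-57))*(G + (-45366 - 1*204743)) = (-463649 + (287/2 - 57))*(215045 + (-45366 - 1*204743)) = (-463649 + 173/2)*(215045 + (-45366 - 204743)) = -927125*(215045 - 250109)/2 = -927125/2*(-35064) = 16254355500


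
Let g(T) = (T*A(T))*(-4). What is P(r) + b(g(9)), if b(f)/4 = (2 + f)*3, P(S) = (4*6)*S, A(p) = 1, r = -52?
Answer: -1656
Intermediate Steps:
P(S) = 24*S
g(T) = -4*T (g(T) = (T*1)*(-4) = T*(-4) = -4*T)
b(f) = 24 + 12*f (b(f) = 4*((2 + f)*3) = 4*(6 + 3*f) = 24 + 12*f)
P(r) + b(g(9)) = 24*(-52) + (24 + 12*(-4*9)) = -1248 + (24 + 12*(-36)) = -1248 + (24 - 432) = -1248 - 408 = -1656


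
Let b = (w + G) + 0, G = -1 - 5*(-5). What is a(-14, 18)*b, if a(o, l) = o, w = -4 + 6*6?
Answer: -784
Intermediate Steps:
w = 32 (w = -4 + 36 = 32)
G = 24 (G = -1 + 25 = 24)
b = 56 (b = (32 + 24) + 0 = 56 + 0 = 56)
a(-14, 18)*b = -14*56 = -784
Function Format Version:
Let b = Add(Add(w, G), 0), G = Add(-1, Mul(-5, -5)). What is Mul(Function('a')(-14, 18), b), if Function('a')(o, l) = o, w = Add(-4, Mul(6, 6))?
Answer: -784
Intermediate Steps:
w = 32 (w = Add(-4, 36) = 32)
G = 24 (G = Add(-1, 25) = 24)
b = 56 (b = Add(Add(32, 24), 0) = Add(56, 0) = 56)
Mul(Function('a')(-14, 18), b) = Mul(-14, 56) = -784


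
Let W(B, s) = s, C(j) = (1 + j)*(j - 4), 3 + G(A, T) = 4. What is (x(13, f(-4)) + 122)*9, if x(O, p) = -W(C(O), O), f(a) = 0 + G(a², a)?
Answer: 981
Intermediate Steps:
G(A, T) = 1 (G(A, T) = -3 + 4 = 1)
C(j) = (1 + j)*(-4 + j)
f(a) = 1 (f(a) = 0 + 1 = 1)
x(O, p) = -O
(x(13, f(-4)) + 122)*9 = (-1*13 + 122)*9 = (-13 + 122)*9 = 109*9 = 981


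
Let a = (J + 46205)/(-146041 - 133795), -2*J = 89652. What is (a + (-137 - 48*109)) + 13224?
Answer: 2198110401/279836 ≈ 7855.0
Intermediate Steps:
J = -44826 (J = -½*89652 = -44826)
a = -1379/279836 (a = (-44826 + 46205)/(-146041 - 133795) = 1379/(-279836) = 1379*(-1/279836) = -1379/279836 ≈ -0.0049279)
(a + (-137 - 48*109)) + 13224 = (-1379/279836 + (-137 - 48*109)) + 13224 = (-1379/279836 + (-137 - 5232)) + 13224 = (-1379/279836 - 5369) + 13224 = -1502440863/279836 + 13224 = 2198110401/279836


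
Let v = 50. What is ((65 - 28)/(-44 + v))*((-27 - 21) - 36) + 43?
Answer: -475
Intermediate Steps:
((65 - 28)/(-44 + v))*((-27 - 21) - 36) + 43 = ((65 - 28)/(-44 + 50))*((-27 - 21) - 36) + 43 = (37/6)*(-48 - 36) + 43 = (37*(1/6))*(-84) + 43 = (37/6)*(-84) + 43 = -518 + 43 = -475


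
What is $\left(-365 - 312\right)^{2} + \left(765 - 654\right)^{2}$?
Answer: $470650$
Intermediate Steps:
$\left(-365 - 312\right)^{2} + \left(765 - 654\right)^{2} = \left(-677\right)^{2} + 111^{2} = 458329 + 12321 = 470650$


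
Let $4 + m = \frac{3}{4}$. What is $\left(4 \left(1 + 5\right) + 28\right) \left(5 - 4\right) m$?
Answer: $-169$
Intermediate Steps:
$m = - \frac{13}{4}$ ($m = -4 + \frac{3}{4} = - \frac{13}{4} \approx -3.25$)
$\left(4 \left(1 + 5\right) + 28\right) \left(5 - 4\right) m = \left(4 \left(1 + 5\right) + 28\right) \left(5 - 4\right) \left(- \frac{13}{4}\right) = \left(4 \cdot 6 + 28\right) 1 \left(- \frac{13}{4}\right) = \left(24 + 28\right) \left(- \frac{13}{4}\right) = 52 \left(- \frac{13}{4}\right) = -169$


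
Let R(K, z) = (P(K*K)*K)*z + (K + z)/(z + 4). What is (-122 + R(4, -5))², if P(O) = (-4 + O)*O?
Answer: 15689521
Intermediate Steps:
P(O) = O*(-4 + O)
R(K, z) = (K + z)/(4 + z) + z*K³*(-4 + K²) (R(K, z) = (((K*K)*(-4 + K*K))*K)*z + (K + z)/(z + 4) = ((K²*(-4 + K²))*K)*z + (K + z)/(4 + z) = (K³*(-4 + K²))*z + (K + z)/(4 + z) = z*K³*(-4 + K²) + (K + z)/(4 + z) = (K + z)/(4 + z) + z*K³*(-4 + K²))
(-122 + R(4, -5))² = (-122 + (4 - 5 + 4³*(-5)²*(-4 + 4²) + 4*(-5)*4³*(-4 + 4²))/(4 - 5))² = (-122 + (4 - 5 + 64*25*(-4 + 16) + 4*(-5)*64*(-4 + 16))/(-1))² = (-122 - (4 - 5 + 64*25*12 + 4*(-5)*64*12))² = (-122 - (4 - 5 + 19200 - 15360))² = (-122 - 1*3839)² = (-122 - 3839)² = (-3961)² = 15689521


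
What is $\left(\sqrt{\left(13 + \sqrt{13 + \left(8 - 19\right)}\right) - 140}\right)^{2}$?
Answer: $-127 + \sqrt{2} \approx -125.59$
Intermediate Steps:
$\left(\sqrt{\left(13 + \sqrt{13 + \left(8 - 19\right)}\right) - 140}\right)^{2} = \left(\sqrt{\left(13 + \sqrt{13 - 11}\right) - 140}\right)^{2} = \left(\sqrt{\left(13 + \sqrt{2}\right) - 140}\right)^{2} = \left(\sqrt{-127 + \sqrt{2}}\right)^{2} = -127 + \sqrt{2}$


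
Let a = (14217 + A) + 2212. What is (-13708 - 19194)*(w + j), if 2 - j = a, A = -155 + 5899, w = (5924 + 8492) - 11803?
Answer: 643497316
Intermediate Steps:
w = 2613 (w = 14416 - 11803 = 2613)
A = 5744
a = 22173 (a = (14217 + 5744) + 2212 = 19961 + 2212 = 22173)
j = -22171 (j = 2 - 1*22173 = 2 - 22173 = -22171)
(-13708 - 19194)*(w + j) = (-13708 - 19194)*(2613 - 22171) = -32902*(-19558) = 643497316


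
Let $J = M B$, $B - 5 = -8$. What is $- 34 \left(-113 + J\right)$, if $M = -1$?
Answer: $3740$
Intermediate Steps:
$B = -3$ ($B = 5 - 8 = -3$)
$J = 3$ ($J = \left(-1\right) \left(-3\right) = 3$)
$- 34 \left(-113 + J\right) = - 34 \left(-113 + 3\right) = \left(-34\right) \left(-110\right) = 3740$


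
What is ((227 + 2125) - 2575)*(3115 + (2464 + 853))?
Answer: -1434336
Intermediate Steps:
((227 + 2125) - 2575)*(3115 + (2464 + 853)) = (2352 - 2575)*(3115 + 3317) = -223*6432 = -1434336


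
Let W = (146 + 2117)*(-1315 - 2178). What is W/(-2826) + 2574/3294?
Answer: 482318905/172386 ≈ 2797.9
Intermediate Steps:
W = -7904659 (W = 2263*(-3493) = -7904659)
W/(-2826) + 2574/3294 = -7904659/(-2826) + 2574/3294 = -7904659*(-1/2826) + 2574*(1/3294) = 7904659/2826 + 143/183 = 482318905/172386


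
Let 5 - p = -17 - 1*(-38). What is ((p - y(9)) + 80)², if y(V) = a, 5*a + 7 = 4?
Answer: 104329/25 ≈ 4173.2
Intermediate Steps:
a = -⅗ (a = -7/5 + (⅕)*4 = -7/5 + ⅘ = -⅗ ≈ -0.60000)
y(V) = -⅗
p = -16 (p = 5 - (-17 - 1*(-38)) = 5 - (-17 + 38) = 5 - 1*21 = 5 - 21 = -16)
((p - y(9)) + 80)² = ((-16 - 1*(-⅗)) + 80)² = ((-16 + ⅗) + 80)² = (-77/5 + 80)² = (323/5)² = 104329/25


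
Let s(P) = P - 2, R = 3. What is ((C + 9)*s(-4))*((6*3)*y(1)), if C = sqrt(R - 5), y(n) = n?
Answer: -972 - 108*I*sqrt(2) ≈ -972.0 - 152.74*I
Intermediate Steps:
s(P) = -2 + P
C = I*sqrt(2) (C = sqrt(3 - 5) = sqrt(-2) = I*sqrt(2) ≈ 1.4142*I)
((C + 9)*s(-4))*((6*3)*y(1)) = ((I*sqrt(2) + 9)*(-2 - 4))*((6*3)*1) = ((9 + I*sqrt(2))*(-6))*(18*1) = (-54 - 6*I*sqrt(2))*18 = -972 - 108*I*sqrt(2)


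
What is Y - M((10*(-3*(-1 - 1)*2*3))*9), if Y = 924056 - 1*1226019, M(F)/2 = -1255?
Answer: -299453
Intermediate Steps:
M(F) = -2510 (M(F) = 2*(-1255) = -2510)
Y = -301963 (Y = 924056 - 1226019 = -301963)
Y - M((10*(-3*(-1 - 1)*2*3))*9) = -301963 - 1*(-2510) = -301963 + 2510 = -299453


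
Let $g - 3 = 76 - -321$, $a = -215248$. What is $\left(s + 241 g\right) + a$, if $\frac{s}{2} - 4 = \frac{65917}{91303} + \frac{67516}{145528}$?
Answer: $- \frac{197376569731689}{1660892873} \approx -1.1884 \cdot 10^{5}$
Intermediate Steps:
$g = 400$ ($g = 3 + \left(76 - -321\right) = 3 + \left(76 + 321\right) = 3 + 397 = 400$)
$s = \frac{17226438615}{1660892873}$ ($s = 8 + 2 \left(\frac{65917}{91303} + \frac{67516}{145528}\right) = 8 + 2 \left(65917 \cdot \frac{1}{91303} + 67516 \cdot \frac{1}{145528}\right) = 8 + 2 \left(\frac{65917}{91303} + \frac{16879}{36382}\right) = 8 + 2 \cdot \frac{3939295631}{3321785746} = 8 + \frac{3939295631}{1660892873} = \frac{17226438615}{1660892873} \approx 10.372$)
$\left(s + 241 g\right) + a = \left(\frac{17226438615}{1660892873} + 241 \cdot 400\right) - 215248 = \left(\frac{17226438615}{1660892873} + 96400\right) - 215248 = \frac{160127299395815}{1660892873} - 215248 = - \frac{197376569731689}{1660892873}$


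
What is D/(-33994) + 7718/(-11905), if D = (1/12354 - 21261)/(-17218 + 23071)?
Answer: -18968001539071039/29262928821014340 ≈ -0.64819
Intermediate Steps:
D = -262658393/72307962 (D = (1/12354 - 21261)/5853 = -262658393/12354*1/5853 = -262658393/72307962 ≈ -3.6325)
D/(-33994) + 7718/(-11905) = -262658393/72307962/(-33994) + 7718/(-11905) = -262658393/72307962*(-1/33994) + 7718*(-1/11905) = 262658393/2458036860228 - 7718/11905 = -18968001539071039/29262928821014340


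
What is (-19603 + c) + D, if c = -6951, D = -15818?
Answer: -42372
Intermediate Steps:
(-19603 + c) + D = (-19603 - 6951) - 15818 = -26554 - 15818 = -42372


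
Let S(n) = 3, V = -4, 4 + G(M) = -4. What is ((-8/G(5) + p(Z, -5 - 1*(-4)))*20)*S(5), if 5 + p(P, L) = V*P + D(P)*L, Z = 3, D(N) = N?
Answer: -1140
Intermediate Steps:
G(M) = -8 (G(M) = -4 - 4 = -8)
p(P, L) = -5 - 4*P + L*P (p(P, L) = -5 + (-4*P + P*L) = -5 + (-4*P + L*P) = -5 - 4*P + L*P)
((-8/G(5) + p(Z, -5 - 1*(-4)))*20)*S(5) = ((-8/(-8) + (-5 - 4*3 + (-5 - 1*(-4))*3))*20)*3 = ((-8*(-1/8) + (-5 - 12 + (-5 + 4)*3))*20)*3 = ((1 + (-5 - 12 - 1*3))*20)*3 = ((1 + (-5 - 12 - 3))*20)*3 = ((1 - 20)*20)*3 = -19*20*3 = -380*3 = -1140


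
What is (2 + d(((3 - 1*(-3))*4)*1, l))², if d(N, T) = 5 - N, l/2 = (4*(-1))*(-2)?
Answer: 289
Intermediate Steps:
l = 16 (l = 2*((4*(-1))*(-2)) = 2*(-4*(-2)) = 2*8 = 16)
(2 + d(((3 - 1*(-3))*4)*1, l))² = (2 + (5 - (3 - 1*(-3))*4))² = (2 + (5 - (3 + 3)*4))² = (2 + (5 - 6*4))² = (2 + (5 - 24))² = (2 - 19)² = (-17)² = 289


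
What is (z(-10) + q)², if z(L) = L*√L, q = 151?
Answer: 21801 - 3020*I*√10 ≈ 21801.0 - 9550.1*I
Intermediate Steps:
z(L) = L^(3/2)
(z(-10) + q)² = ((-10)^(3/2) + 151)² = (-10*I*√10 + 151)² = (151 - 10*I*√10)²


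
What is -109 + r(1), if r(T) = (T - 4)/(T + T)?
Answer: -221/2 ≈ -110.50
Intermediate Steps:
r(T) = (-4 + T)/(2*T) (r(T) = (-4 + T)/((2*T)) = (-4 + T)*(1/(2*T)) = (-4 + T)/(2*T))
-109 + r(1) = -109 + (1/2)*(-4 + 1)/1 = -109 + (1/2)*1*(-3) = -109 - 3/2 = -221/2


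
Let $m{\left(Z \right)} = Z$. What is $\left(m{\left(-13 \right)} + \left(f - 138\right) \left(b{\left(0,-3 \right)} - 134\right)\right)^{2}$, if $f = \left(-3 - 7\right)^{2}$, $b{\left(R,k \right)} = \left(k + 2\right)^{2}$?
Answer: $25411681$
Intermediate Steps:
$b{\left(R,k \right)} = \left(2 + k\right)^{2}$
$f = 100$ ($f = \left(-10\right)^{2} = 100$)
$\left(m{\left(-13 \right)} + \left(f - 138\right) \left(b{\left(0,-3 \right)} - 134\right)\right)^{2} = \left(-13 + \left(100 - 138\right) \left(\left(2 - 3\right)^{2} - 134\right)\right)^{2} = \left(-13 - 38 \left(\left(-1\right)^{2} - 134\right)\right)^{2} = \left(-13 - 38 \left(1 - 134\right)\right)^{2} = \left(-13 - -5054\right)^{2} = \left(-13 + 5054\right)^{2} = 5041^{2} = 25411681$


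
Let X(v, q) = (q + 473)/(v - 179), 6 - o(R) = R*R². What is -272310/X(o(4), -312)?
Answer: 64537470/161 ≈ 4.0085e+5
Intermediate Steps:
o(R) = 6 - R³ (o(R) = 6 - R*R² = 6 - R³)
X(v, q) = (473 + q)/(-179 + v)
-272310/X(o(4), -312) = -272310*(-179 + (6 - 1*4³))/(473 - 312) = -272310/(161/(-179 + (6 - 1*64))) = -272310/(161/(-179 + (6 - 64))) = -272310/(161/(-179 - 58)) = -272310/(161/(-237)) = -272310/((-1/237*161)) = -272310/(-161/237) = -272310*(-237/161) = 64537470/161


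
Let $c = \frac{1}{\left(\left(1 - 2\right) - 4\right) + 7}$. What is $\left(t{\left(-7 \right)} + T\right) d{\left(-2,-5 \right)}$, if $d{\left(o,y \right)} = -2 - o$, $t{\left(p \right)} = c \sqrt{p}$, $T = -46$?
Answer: $0$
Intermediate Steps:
$c = \frac{1}{2}$ ($c = \frac{1}{\left(-1 - 4\right) + 7} = \frac{1}{-5 + 7} = \frac{1}{2} \approx 0.5$)
$t{\left(p \right)} = \frac{\sqrt{p}}{2}$
$\left(t{\left(-7 \right)} + T\right) d{\left(-2,-5 \right)} = \left(\frac{\sqrt{-7}}{2} - 46\right) \left(-2 - -2\right) = \left(\frac{i \sqrt{7}}{2} - 46\right) \left(-2 + 2\right) = \left(\frac{i \sqrt{7}}{2} - 46\right) 0 = \left(-46 + \frac{i \sqrt{7}}{2}\right) 0 = 0$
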